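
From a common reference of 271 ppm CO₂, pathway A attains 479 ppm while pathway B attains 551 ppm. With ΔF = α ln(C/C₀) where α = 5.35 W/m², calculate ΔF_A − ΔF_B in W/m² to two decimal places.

ΔF_A = 5.35 ln(479/271) = 5.35 × 0.56958 = 3.0473 W/m².
ΔF_B = 5.35 ln(551/271) = 5.35 × 0.70962 = 3.7965 W/m².
Difference: 3.0473 − 3.7965 = -0.7492 W/m².
(Equivalently, ΔF_A − ΔF_B = 5.35 ln(479/551) = 5.35 × -0.14003 = -0.7492 W/m².)

ΔF_A − ΔF_B = -0.75 W/m²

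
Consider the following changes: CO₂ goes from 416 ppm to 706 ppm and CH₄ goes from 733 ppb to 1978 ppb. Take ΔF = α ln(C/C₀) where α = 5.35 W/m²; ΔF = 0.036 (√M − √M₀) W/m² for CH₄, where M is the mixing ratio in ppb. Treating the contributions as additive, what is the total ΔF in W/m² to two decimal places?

CO₂: 5.35 × ln(706/416) = 5.35 × ln(1.69712) = 5.35 × 0.52893 = 2.8298 W/m².
CH₄: 0.036 × (√1978 − √733) = 0.036 × (44.4747 − 27.0740) = 0.036 × 17.4007 = 0.6264 W/m².
Total ΔF = 2.8298 + 0.6264 = 3.4562 W/m².

ΔF = 3.46 W/m²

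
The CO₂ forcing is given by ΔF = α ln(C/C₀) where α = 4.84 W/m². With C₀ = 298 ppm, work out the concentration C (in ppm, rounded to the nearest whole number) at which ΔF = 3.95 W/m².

Set 4.84 ln(C/298) = 3.95, so ln(C/298) = 3.95/4.84 = 0.81612.
Then C/298 = e^0.81612 = 2.26171, giving C = 298 × 2.26171 = 673.99 ppm.

C ≈ 674 ppm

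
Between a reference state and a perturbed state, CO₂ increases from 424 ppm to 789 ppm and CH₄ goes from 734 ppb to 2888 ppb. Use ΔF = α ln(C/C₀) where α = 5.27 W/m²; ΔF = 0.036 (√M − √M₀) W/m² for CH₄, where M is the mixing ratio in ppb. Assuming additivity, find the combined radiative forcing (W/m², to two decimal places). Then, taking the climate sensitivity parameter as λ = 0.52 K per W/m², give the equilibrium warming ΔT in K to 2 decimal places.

CO₂: 5.27 × ln(789/424) = 5.27 × ln(1.86085) = 5.27 × 0.62103 = 3.2728 W/m².
CH₄: 0.036 × (√2888 − √734) = 0.036 × (53.7401 − 27.0924) = 0.036 × 26.6477 = 0.9593 W/m².
Total ΔF = 3.2728 + 0.9593 = 4.2321 W/m².
ΔT = λ ΔF = 0.52 × 4.23 = 2.1996 K.

ΔF = 4.23 W/m²; ΔT = 2.20 K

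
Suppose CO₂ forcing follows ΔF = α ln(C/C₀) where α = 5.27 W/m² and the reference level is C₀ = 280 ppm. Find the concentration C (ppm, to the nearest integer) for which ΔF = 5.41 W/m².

C ≈ 782 ppm

Set 5.27 ln(C/280) = 5.41, so ln(C/280) = 5.41/5.27 = 1.02657.
Then C/280 = e^1.02657 = 2.79147, giving C = 280 × 2.79147 = 781.61 ppm.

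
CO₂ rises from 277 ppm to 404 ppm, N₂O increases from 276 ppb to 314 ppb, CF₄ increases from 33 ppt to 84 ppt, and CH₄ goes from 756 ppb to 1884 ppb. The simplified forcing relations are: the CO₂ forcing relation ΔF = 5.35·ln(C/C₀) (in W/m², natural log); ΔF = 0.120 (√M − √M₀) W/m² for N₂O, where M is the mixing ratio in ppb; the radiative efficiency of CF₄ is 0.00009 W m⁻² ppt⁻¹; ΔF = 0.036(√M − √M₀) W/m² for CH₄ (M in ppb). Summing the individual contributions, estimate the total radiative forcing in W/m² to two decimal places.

CO₂: 5.35 × ln(404/277) = 5.35 × ln(1.45848) = 5.35 × 0.37739 = 2.0190 W/m².
N₂O: 0.120 × (√314 − √276) = 0.120 × (17.7200 − 16.6132) = 0.120 × 1.1068 = 0.1328 W/m².
CF₄: ΔF = 0.00009 × (84 − 33) = 0.00009 × 51 = 0.0046 W/m².
CH₄: 0.036 × (√1884 − √756) = 0.036 × (43.4051 − 27.4955) = 0.036 × 15.9096 = 0.5727 W/m².
Total ΔF = 2.0190 + 0.1328 + 0.0046 + 0.5727 = 2.7291 W/m².

ΔF = 2.73 W/m²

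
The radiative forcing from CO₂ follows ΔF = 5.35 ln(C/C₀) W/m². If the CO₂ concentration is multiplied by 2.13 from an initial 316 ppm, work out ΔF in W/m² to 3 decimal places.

ΔF = 4.045 W/m²

ΔF = 5.35 × ln(2.13) = 5.35 × 0.75612 = 4.0452 W/m².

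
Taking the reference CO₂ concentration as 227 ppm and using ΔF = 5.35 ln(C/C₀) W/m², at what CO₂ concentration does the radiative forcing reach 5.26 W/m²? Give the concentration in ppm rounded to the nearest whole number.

Set 5.35 ln(C/227) = 5.26, so ln(C/227) = 5.26/5.35 = 0.98318.
Then C/227 = e^0.98318 = 2.67294, giving C = 227 × 2.67294 = 606.76 ppm.

C ≈ 607 ppm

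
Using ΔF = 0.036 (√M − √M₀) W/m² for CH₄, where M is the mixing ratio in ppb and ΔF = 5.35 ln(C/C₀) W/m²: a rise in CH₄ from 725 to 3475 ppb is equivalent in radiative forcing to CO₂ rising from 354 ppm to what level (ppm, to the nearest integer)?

C ≈ 439 ppm

CH₄ forcing: 0.036 × (√3475 − √725) = 0.036 × (58.9491 − 26.9258) = 0.036 × 32.0233 = 1.15284 W/m².
Set 5.35 ln(C/354) = 1.15284: ln(C/354) = 1.15284/5.35 = 0.21548, so C = 354 × e^0.21548 = 354 × 1.24046 = 439.12 ppm.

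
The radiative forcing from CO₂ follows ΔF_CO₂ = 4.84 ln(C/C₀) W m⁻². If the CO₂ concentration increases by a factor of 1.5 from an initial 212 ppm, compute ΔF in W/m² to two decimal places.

ΔF = 4.84 × ln(1.5) = 4.84 × 0.40547 = 1.9625 W/m².

ΔF = 1.96 W/m²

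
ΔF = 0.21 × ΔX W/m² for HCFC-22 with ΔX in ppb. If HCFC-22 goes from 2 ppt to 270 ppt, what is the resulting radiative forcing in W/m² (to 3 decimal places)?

HCFC-22: Δ = 270 − 2 = 268 ppt = 0.268 ppb; ΔF = 0.21 × 0.268 = 0.0563 W/m².

ΔF = 0.056 W/m²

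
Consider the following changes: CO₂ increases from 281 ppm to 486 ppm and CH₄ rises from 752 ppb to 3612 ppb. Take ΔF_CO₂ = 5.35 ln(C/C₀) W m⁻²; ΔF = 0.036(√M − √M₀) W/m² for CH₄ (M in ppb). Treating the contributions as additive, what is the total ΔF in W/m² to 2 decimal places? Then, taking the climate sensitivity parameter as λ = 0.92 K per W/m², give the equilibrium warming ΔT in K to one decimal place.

ΔF = 4.11 W/m²; ΔT = 3.8 K

CO₂: 5.35 × ln(486/281) = 5.35 × ln(1.72954) = 5.35 × 0.54786 = 2.9311 W/m².
CH₄: 0.036 × (√3612 − √752) = 0.036 × (60.0999 − 27.4226) = 0.036 × 32.6773 = 1.1764 W/m².
Total ΔF = 2.9311 + 1.1764 = 4.1075 W/m².
ΔT = λ ΔF = 0.92 × 4.11 = 3.7812 K.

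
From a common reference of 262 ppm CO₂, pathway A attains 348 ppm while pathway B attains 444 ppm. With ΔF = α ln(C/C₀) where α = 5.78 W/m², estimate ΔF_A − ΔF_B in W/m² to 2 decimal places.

ΔF_A − ΔF_B = -1.41 W/m²

ΔF_A = 5.78 ln(348/262) = 5.78 × 0.28386 = 1.6407 W/m².
ΔF_B = 5.78 ln(444/262) = 5.78 × 0.52748 = 3.0488 W/m².
Difference: 1.6407 − 3.0488 = -1.4081 W/m².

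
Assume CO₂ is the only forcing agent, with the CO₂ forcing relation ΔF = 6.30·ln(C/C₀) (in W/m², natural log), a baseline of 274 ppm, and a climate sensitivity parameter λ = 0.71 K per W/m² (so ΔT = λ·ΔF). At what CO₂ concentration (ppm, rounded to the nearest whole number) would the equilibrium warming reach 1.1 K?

Required forcing: ΔF = ΔT/λ = 1.1/0.71 = 1.5493 W/m².
Then ln(C/274) = ΔF/6.30 = 1.5493/6.30 = 0.24592.
So C = 274 × e^0.24592 = 274 × 1.27880 = 350.39 ppm.

C ≈ 350 ppm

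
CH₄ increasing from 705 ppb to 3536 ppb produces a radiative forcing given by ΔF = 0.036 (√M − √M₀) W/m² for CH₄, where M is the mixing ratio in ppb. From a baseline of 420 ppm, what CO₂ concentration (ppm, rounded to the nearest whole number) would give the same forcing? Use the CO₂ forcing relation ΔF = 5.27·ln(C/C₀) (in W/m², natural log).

C ≈ 526 ppm

CH₄ forcing: 0.036 × (√3536 − √705) = 0.036 × (59.4643 − 26.5518) = 0.036 × 32.9125 = 1.18485 W/m².
Set 5.27 ln(C/420) = 1.18485: ln(C/420) = 1.18485/5.27 = 0.22483, so C = 420 × e^0.22483 = 420 × 1.25211 = 525.89 ppm.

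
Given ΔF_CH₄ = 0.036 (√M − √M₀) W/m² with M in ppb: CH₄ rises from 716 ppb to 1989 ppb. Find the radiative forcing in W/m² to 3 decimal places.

ΔF = 0.642 W/m²

CH₄: 0.036 × (√1989 − √716) = 0.036 × (44.5982 − 26.7582) = 0.036 × 17.8400 = 0.6422 W/m².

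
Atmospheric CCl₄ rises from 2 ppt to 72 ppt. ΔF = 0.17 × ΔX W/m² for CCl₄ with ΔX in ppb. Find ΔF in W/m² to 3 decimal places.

ΔF = 0.012 W/m²

CCl₄: Δ = 72 − 2 = 70 ppt = 0.070 ppb; ΔF = 0.17 × 0.070 = 0.0119 W/m².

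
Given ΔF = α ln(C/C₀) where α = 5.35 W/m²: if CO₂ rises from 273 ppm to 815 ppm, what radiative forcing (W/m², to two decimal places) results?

ΔF = 5.85 W/m²

CO₂: 5.35 × ln(815/273) = 5.35 × ln(2.98535) = 5.35 × 1.09372 = 5.8514 W/m².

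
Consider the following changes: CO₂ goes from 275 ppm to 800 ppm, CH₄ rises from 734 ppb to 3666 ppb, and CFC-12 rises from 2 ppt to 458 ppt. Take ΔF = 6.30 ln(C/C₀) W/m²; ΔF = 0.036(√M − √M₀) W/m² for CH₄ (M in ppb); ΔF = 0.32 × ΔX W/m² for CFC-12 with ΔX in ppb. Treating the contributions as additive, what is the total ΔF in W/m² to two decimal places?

ΔF = 8.08 W/m²

CO₂: 6.30 × ln(800/275) = 6.30 × ln(2.90909) = 6.30 × 1.06784 = 6.7274 W/m².
CH₄: 0.036 × (√3666 − √734) = 0.036 × (60.5475 − 27.0924) = 0.036 × 33.4551 = 1.2044 W/m².
CFC-12: Δ = 458 − 2 = 456 ppt = 0.456 ppb; ΔF = 0.32 × 0.456 = 0.1459 W/m².
Total ΔF = 6.7274 + 1.2044 + 0.1459 = 8.0777 W/m².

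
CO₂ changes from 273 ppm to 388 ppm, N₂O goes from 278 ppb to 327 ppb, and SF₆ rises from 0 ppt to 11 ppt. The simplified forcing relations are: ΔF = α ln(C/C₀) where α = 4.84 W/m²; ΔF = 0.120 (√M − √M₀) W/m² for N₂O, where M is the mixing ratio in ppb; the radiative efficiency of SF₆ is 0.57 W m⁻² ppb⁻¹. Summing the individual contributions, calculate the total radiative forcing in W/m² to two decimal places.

ΔF = 1.88 W/m²

CO₂: 4.84 × ln(388/273) = 4.84 × ln(1.42125) = 4.84 × 0.35154 = 1.7015 W/m².
N₂O: 0.120 × (√327 − √278) = 0.120 × (18.0831 − 16.6733) = 0.120 × 1.4098 = 0.1692 W/m².
SF₆: Δ = 11 − 0 = 11 ppt = 0.011 ppb; ΔF = 0.57 × 0.011 = 0.0063 W/m².
Total ΔF = 1.7015 + 0.1692 + 0.0063 = 1.8770 W/m².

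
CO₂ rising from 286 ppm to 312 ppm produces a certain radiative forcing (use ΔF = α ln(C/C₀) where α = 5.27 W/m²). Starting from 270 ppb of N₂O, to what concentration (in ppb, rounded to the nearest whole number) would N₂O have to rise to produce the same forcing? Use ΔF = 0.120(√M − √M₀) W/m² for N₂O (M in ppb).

CO₂ forcing: 5.27 × ln(312/286) = 5.27 × 0.087011 = 0.45855 W/m².
Set 0.120(√M − √270) = 0.45855: √M = 0.45855/0.120 + √270 = 3.8213 + 16.4317 = 20.2530.
M = (20.2530)² = 410.18 ppb.

M ≈ 410 ppb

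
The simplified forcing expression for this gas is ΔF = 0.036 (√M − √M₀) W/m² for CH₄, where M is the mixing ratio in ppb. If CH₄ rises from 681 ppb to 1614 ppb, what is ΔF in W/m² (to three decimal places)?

CH₄: 0.036 × (√1614 − √681) = 0.036 × (40.1746 − 26.0960) = 0.036 × 14.0786 = 0.5068 W/m².

ΔF = 0.507 W/m²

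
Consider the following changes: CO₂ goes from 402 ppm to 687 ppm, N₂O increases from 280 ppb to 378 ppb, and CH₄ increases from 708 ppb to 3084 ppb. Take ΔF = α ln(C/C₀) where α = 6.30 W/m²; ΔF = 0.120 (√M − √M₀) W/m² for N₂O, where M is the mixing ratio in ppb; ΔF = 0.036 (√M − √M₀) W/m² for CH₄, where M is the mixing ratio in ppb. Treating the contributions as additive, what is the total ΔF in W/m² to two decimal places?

ΔF = 4.74 W/m²

CO₂: 6.30 × ln(687/402) = 6.30 × ln(1.70896) = 6.30 × 0.53588 = 3.3760 W/m².
N₂O: 0.120 × (√378 − √280) = 0.120 × (19.4422 − 16.7332) = 0.120 × 2.7090 = 0.3251 W/m².
CH₄: 0.036 × (√3084 − √708) = 0.036 × (55.5338 − 26.6083) = 0.036 × 28.9255 = 1.0413 W/m².
Total ΔF = 3.3760 + 0.3251 + 1.0413 = 4.7424 W/m².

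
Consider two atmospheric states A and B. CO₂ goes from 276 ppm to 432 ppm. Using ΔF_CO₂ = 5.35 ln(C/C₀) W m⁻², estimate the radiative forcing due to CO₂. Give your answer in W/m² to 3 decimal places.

CO₂ absorption bands are partially saturated, so forcing scales with the logarithm of the concentration ratio.
CO₂: 5.35 × ln(432/276) = 5.35 × ln(1.56522) = 5.35 × 0.44803 = 2.3970 W/m².

ΔF = 2.397 W/m²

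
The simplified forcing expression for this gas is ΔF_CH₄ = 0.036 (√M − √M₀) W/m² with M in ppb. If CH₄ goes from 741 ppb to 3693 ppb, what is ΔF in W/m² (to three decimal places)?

CH₄: 0.036 × (√3693 − √741) = 0.036 × (60.7701 − 27.2213) = 0.036 × 33.5488 = 1.2078 W/m².

ΔF = 1.208 W/m²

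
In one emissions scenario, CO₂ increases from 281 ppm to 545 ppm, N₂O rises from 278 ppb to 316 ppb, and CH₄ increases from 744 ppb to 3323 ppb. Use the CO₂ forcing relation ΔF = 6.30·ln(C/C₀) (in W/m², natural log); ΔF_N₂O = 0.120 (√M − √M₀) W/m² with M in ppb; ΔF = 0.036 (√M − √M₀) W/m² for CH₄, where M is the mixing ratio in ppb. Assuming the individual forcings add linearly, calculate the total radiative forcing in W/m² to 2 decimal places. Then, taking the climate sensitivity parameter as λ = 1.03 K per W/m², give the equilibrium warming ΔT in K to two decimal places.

ΔF = 5.40 W/m²; ΔT = 5.56 K

CO₂: 6.30 × ln(545/281) = 6.30 × ln(1.93950) = 6.30 × 0.66243 = 4.1733 W/m².
N₂O: 0.120 × (√316 − √278) = 0.120 × (17.7764 − 16.6733) = 0.120 × 1.1031 = 0.1324 W/m².
CH₄: 0.036 × (√3323 − √744) = 0.036 × (57.6455 − 27.2764) = 0.036 × 30.3691 = 1.0933 W/m².
Total ΔF = 4.1733 + 0.1324 + 1.0933 = 5.3990 W/m².
ΔT = λ ΔF = 1.03 × 5.40 = 5.5620 K.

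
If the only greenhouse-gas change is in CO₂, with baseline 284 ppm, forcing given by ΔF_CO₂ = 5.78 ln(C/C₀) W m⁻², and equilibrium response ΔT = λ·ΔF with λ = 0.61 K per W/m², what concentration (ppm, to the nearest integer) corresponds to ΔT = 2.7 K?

C ≈ 611 ppm

Required forcing: ΔF = ΔT/λ = 2.7/0.61 = 4.4262 W/m².
Then ln(C/284) = ΔF/5.78 = 4.4262/5.78 = 0.76578.
So C = 284 × e^0.76578 = 284 × 2.15067 = 610.79 ppm.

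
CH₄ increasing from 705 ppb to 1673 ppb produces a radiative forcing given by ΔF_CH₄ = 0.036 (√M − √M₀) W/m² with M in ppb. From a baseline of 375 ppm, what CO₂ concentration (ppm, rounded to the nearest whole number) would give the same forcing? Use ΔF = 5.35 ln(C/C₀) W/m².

C ≈ 413 ppm

CH₄ forcing: 0.036 × (√1673 − √705) = 0.036 × (40.9023 − 26.5518) = 0.036 × 14.3505 = 0.51662 W/m².
Set 5.35 ln(C/375) = 0.51662: ln(C/375) = 0.51662/5.35 = 0.09656, so C = 375 × e^0.09656 = 375 × 1.10138 = 413.02 ppm.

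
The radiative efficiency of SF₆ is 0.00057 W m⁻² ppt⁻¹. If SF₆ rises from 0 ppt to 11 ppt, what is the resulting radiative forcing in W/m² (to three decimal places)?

SF₆: ΔF = 0.00057 × (11 − 0) = 0.00057 × 11 = 0.0063 W/m².

ΔF = 0.006 W/m²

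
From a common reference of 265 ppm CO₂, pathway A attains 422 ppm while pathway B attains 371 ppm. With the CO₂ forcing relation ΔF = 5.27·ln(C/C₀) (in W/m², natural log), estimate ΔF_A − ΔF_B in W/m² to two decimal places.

ΔF_A − ΔF_B = 0.68 W/m²

ΔF_A = 5.27 ln(422/265) = 5.27 × 0.46528 = 2.4520 W/m².
ΔF_B = 5.27 ln(371/265) = 5.27 × 0.33647 = 1.7732 W/m².
Difference: 2.4520 − 1.7732 = 0.6788 W/m².
(Equivalently, ΔF_A − ΔF_B = 5.27 ln(422/371) = 5.27 × 0.12880 = 0.6788 W/m².)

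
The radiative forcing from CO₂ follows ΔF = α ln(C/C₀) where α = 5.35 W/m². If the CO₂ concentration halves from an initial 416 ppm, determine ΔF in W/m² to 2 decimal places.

ΔF = -3.71 W/m²

Because the forcing depends only on the ratio C/C₀, the initial concentration does not enter.
ΔF = 5.35 × ln(0.5) = 5.35 × -0.69315 = -3.7084 W/m².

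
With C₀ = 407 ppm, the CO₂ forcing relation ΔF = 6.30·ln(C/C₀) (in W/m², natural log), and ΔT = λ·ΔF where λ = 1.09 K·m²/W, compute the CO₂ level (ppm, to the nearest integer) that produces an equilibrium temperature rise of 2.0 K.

C ≈ 545 ppm

Required forcing: ΔF = ΔT/λ = 2.0/1.09 = 1.8349 W/m².
Then ln(C/407) = ΔF/6.30 = 1.8349/6.30 = 0.29125.
So C = 407 × e^0.29125 = 407 × 1.33810 = 544.61 ppm.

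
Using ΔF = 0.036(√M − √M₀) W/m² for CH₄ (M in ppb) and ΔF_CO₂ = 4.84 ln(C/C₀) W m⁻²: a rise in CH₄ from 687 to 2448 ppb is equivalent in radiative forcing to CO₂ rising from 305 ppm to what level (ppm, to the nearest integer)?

CH₄ forcing: 0.036 × (√2448 − √687) = 0.036 × (49.4773 − 26.2107) = 0.036 × 23.2666 = 0.83760 W/m².
Set 4.84 ln(C/305) = 0.83760: ln(C/305) = 0.83760/4.84 = 0.17306, so C = 305 × e^0.17306 = 305 × 1.18894 = 362.63 ppm.

C ≈ 363 ppm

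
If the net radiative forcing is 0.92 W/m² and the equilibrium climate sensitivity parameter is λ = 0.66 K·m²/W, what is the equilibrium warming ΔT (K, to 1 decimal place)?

ΔT = 0.6 K

ΔT = λ ΔF = 0.66 × 0.92 = 0.6072 K.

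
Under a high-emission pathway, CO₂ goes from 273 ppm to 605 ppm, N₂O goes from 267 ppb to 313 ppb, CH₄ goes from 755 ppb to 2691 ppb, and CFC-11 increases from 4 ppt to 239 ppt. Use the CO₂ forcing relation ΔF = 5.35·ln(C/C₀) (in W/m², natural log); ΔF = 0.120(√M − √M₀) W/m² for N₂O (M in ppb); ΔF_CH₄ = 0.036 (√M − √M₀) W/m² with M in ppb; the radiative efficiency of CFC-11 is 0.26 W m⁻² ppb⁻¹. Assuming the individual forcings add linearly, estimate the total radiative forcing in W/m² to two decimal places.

CO₂: 5.35 × ln(605/273) = 5.35 × ln(2.21612) = 5.35 × 0.79576 = 4.2573 W/m².
N₂O: 0.120 × (√313 − √267) = 0.120 × (17.6918 − 16.3401) = 0.120 × 1.3517 = 0.1622 W/m².
CH₄: 0.036 × (√2691 − √755) = 0.036 × (51.8748 − 27.4773) = 0.036 × 24.3975 = 0.8783 W/m².
CFC-11: Δ = 239 − 4 = 235 ppt = 0.235 ppb; ΔF = 0.26 × 0.235 = 0.0611 W/m².
Total ΔF = 4.2573 + 0.1622 + 0.8783 + 0.0611 = 5.3589 W/m².

ΔF = 5.36 W/m²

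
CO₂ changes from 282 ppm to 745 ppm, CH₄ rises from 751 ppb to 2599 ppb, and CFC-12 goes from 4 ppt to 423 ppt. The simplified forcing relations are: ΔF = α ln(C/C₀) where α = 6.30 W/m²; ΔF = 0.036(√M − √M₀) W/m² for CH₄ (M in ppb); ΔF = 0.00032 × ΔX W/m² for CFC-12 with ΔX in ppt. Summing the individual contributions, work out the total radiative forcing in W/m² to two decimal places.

CO₂: 6.30 × ln(745/282) = 6.30 × ln(2.64184) = 6.30 × 0.97148 = 6.1203 W/m².
CH₄: 0.036 × (√2599 − √751) = 0.036 × (50.9804 − 27.4044) = 0.036 × 23.5760 = 0.8487 W/m².
CFC-12: ΔF = 0.00032 × (423 − 4) = 0.00032 × 419 = 0.1341 W/m².
Total ΔF = 6.1203 + 0.8487 + 0.1341 = 7.1031 W/m².

ΔF = 7.10 W/m²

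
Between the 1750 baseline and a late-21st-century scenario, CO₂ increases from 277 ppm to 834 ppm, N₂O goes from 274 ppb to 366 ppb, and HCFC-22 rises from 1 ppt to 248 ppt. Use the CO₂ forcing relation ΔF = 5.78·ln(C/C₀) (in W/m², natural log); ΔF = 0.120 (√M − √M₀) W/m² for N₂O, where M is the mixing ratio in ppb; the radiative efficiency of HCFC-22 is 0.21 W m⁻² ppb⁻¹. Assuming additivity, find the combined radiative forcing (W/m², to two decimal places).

ΔF = 6.73 W/m²

CO₂: 5.78 × ln(834/277) = 5.78 × ln(3.01083) = 5.78 × 1.10222 = 6.3708 W/m².
N₂O: 0.120 × (√366 − √274) = 0.120 × (19.1311 − 16.5529) = 0.120 × 2.5782 = 0.3094 W/m².
HCFC-22: Δ = 248 − 1 = 247 ppt = 0.247 ppb; ΔF = 0.21 × 0.247 = 0.0519 W/m².
Total ΔF = 6.3708 + 0.3094 + 0.0519 = 6.7321 W/m².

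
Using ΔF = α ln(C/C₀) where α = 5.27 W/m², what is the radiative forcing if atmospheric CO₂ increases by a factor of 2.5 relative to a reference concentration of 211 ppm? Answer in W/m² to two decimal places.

ΔF = 4.83 W/m²

ΔF = 5.27 × ln(2.5) = 5.27 × 0.91629 = 4.8288 W/m².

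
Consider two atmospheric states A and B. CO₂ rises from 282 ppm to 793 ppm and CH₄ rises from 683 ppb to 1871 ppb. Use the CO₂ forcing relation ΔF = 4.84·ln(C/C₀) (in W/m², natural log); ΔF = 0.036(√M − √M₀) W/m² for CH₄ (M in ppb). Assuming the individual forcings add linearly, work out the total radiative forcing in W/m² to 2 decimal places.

CO₂: 4.84 × ln(793/282) = 4.84 × ln(2.81206) = 4.84 × 1.03392 = 5.0042 W/m².
CH₄: 0.036 × (√1871 − √683) = 0.036 × (43.2551 − 26.1343) = 0.036 × 17.1208 = 0.6163 W/m².
Total ΔF = 5.0042 + 0.6163 = 5.6205 W/m².

ΔF = 5.62 W/m²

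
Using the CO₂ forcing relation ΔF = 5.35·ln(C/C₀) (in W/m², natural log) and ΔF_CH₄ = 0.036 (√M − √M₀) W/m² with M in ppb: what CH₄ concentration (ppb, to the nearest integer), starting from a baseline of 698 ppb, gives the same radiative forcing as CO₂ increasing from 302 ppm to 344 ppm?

CO₂ forcing: 5.35 × ln(344/302) = 5.35 × 0.130215 = 0.69665 W/m².
Set 0.036(√M − √698) = 0.69665: √M = 0.69665/0.036 + √698 = 19.3514 + 26.4197 = 45.7711.
M = (45.7711)² = 2094.99 ppb.

M ≈ 2095 ppb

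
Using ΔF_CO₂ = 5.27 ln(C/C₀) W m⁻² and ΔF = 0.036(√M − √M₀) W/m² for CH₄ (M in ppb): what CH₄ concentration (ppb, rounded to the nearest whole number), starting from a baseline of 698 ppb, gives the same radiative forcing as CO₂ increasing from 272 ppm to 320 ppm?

M ≈ 2521 ppb

CO₂ forcing: 5.27 × ln(320/272) = 5.27 × 0.162519 = 0.85648 W/m².
Set 0.036(√M − √698) = 0.85648: √M = 0.85648/0.036 + √698 = 23.7911 + 26.4197 = 50.2108.
M = (50.2108)² = 2521.12 ppb.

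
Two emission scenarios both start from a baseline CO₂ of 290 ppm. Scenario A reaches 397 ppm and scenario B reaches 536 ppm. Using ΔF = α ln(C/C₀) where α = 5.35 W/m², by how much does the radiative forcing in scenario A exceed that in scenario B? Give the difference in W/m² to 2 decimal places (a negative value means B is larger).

ΔF_A − ΔF_B = -1.61 W/m²

ΔF_A = 5.35 ln(397/290) = 5.35 × 0.31406 = 1.6802 W/m².
ΔF_B = 5.35 ln(536/290) = 5.35 × 0.61425 = 3.2862 W/m².
Difference: 1.6802 − 3.2862 = -1.6060 W/m².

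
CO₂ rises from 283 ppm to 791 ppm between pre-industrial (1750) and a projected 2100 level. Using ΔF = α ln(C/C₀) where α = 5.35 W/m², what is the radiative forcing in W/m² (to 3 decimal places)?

CO₂ absorption bands are partially saturated, so forcing scales with the logarithm of the concentration ratio.
CO₂: 5.35 × ln(791/283) = 5.35 × ln(2.79505) = 5.35 × 1.02785 = 5.4990 W/m².

ΔF = 5.499 W/m²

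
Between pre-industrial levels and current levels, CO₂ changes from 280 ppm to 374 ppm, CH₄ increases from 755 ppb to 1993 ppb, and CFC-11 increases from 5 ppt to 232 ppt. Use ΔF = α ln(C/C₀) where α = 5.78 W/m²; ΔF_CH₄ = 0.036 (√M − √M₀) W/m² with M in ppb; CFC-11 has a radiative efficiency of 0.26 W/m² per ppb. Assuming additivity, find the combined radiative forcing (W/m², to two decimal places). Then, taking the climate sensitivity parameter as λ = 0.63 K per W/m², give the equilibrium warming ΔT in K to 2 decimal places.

CO₂: 5.78 × ln(374/280) = 5.78 × ln(1.33571) = 5.78 × 0.28946 = 1.6731 W/m².
CH₄: 0.036 × (√1993 − √755) = 0.036 × (44.6430 − 27.4773) = 0.036 × 17.1657 = 0.6180 W/m².
CFC-11: Δ = 232 − 5 = 227 ppt = 0.227 ppb; ΔF = 0.26 × 0.227 = 0.0590 W/m².
Total ΔF = 1.6731 + 0.6180 + 0.0590 = 2.3501 W/m².
ΔT = λ ΔF = 0.63 × 2.35 = 1.4805 K.

ΔF = 2.35 W/m²; ΔT = 1.48 K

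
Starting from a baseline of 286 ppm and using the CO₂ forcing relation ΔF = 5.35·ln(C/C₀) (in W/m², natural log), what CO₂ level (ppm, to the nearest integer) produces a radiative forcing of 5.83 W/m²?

Set 5.35 ln(C/286) = 5.83, so ln(C/286) = 5.83/5.35 = 1.08972.
Then C/286 = e^1.08972 = 2.97344, giving C = 286 × 2.97344 = 850.40 ppm.

C ≈ 850 ppm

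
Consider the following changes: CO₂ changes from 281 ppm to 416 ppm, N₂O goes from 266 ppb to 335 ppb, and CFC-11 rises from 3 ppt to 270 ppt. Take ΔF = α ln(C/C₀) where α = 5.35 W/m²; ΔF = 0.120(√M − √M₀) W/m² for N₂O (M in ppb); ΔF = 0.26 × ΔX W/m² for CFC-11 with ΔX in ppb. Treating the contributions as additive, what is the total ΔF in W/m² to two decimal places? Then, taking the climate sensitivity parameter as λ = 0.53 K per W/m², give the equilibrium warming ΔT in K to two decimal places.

CO₂: 5.35 × ln(416/281) = 5.35 × ln(1.48043) = 5.35 × 0.39233 = 2.0990 W/m².
N₂O: 0.120 × (√335 − √266) = 0.120 × (18.3030 − 16.3095) = 0.120 × 1.9935 = 0.2392 W/m².
CFC-11: Δ = 270 − 3 = 267 ppt = 0.267 ppb; ΔF = 0.26 × 0.267 = 0.0694 W/m².
Total ΔF = 2.0990 + 0.2392 + 0.0694 = 2.4076 W/m².
ΔT = λ ΔF = 0.53 × 2.41 = 1.2773 K.

ΔF = 2.41 W/m²; ΔT = 1.28 K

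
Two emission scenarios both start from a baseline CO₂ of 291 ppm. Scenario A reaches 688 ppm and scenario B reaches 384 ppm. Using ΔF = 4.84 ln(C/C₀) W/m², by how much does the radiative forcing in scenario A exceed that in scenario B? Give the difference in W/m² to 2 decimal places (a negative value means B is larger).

ΔF_A − ΔF_B = 2.82 W/m²

ΔF_A = 4.84 ln(688/291) = 4.84 × 0.86047 = 4.1647 W/m².
ΔF_B = 4.84 ln(384/291) = 4.84 × 0.27732 = 1.3422 W/m².
Difference: 4.1647 − 1.3422 = 2.8225 W/m².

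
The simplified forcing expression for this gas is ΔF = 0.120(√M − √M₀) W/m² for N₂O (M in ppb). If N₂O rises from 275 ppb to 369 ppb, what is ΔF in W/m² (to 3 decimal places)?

N₂O: 0.120 × (√369 − √275) = 0.120 × (19.2094 − 16.5831) = 0.120 × 2.6263 = 0.3152 W/m².

ΔF = 0.315 W/m²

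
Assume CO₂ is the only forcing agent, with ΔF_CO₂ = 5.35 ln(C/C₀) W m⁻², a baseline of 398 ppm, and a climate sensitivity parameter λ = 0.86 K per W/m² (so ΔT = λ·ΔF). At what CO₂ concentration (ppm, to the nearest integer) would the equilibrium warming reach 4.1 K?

C ≈ 970 ppm

Required forcing: ΔF = ΔT/λ = 4.1/0.86 = 4.7674 W/m².
Then ln(C/398) = ΔF/5.35 = 4.7674/5.35 = 0.89110.
So C = 398 × e^0.89110 = 398 × 2.43781 = 970.25 ppm.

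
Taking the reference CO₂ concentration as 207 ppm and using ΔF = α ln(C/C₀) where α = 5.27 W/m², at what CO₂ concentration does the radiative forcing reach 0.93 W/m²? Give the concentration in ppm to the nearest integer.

Set 5.27 ln(C/207) = 0.93, so ln(C/207) = 0.93/5.27 = 0.17647.
Then C/207 = e^0.17647 = 1.19300, giving C = 207 × 1.19300 = 246.95 ppm.

C ≈ 247 ppm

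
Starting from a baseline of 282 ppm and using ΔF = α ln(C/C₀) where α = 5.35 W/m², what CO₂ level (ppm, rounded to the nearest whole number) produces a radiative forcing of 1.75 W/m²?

C ≈ 391 ppm

Set 5.35 ln(C/282) = 1.75, so ln(C/282) = 1.75/5.35 = 0.32710.
Then C/282 = e^0.32710 = 1.38694, giving C = 282 × 1.38694 = 391.12 ppm.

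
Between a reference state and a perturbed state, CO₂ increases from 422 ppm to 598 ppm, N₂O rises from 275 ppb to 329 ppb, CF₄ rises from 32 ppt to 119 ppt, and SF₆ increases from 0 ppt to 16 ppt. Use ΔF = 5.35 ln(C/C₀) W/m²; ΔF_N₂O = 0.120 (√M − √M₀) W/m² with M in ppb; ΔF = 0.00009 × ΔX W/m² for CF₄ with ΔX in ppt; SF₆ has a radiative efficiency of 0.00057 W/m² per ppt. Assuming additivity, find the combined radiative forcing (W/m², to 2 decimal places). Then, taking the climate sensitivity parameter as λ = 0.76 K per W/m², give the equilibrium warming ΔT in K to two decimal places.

ΔF = 2.07 W/m²; ΔT = 1.57 K

CO₂: 5.35 × ln(598/422) = 5.35 × ln(1.41706) = 5.35 × 0.34858 = 1.8649 W/m².
N₂O: 0.120 × (√329 − √275) = 0.120 × (18.1384 − 16.5831) = 0.120 × 1.5553 = 0.1866 W/m².
CF₄: ΔF = 0.00009 × (119 − 32) = 0.00009 × 87 = 0.0078 W/m².
SF₆: ΔF = 0.00057 × (16 − 0) = 0.00057 × 16 = 0.0091 W/m².
Total ΔF = 1.8649 + 0.1866 + 0.0078 + 0.0091 = 2.0684 W/m².
ΔT = λ ΔF = 0.76 × 2.07 = 1.5732 K.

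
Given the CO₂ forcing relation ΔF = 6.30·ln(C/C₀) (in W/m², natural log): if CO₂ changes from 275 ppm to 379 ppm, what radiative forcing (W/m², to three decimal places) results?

ΔF = 2.021 W/m²

CO₂: 6.30 × ln(379/275) = 6.30 × ln(1.37818) = 6.30 × 0.32076 = 2.0208 W/m².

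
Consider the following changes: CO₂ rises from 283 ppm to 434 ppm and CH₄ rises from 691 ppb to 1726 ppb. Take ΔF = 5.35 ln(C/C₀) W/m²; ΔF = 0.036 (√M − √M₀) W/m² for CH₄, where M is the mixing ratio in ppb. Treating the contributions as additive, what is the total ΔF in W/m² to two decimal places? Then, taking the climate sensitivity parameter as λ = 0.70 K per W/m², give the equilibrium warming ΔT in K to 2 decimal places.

ΔF = 2.84 W/m²; ΔT = 1.99 K

CO₂: 5.35 × ln(434/283) = 5.35 × ln(1.53357) = 5.35 × 0.42760 = 2.2877 W/m².
CH₄: 0.036 × (√1726 − √691) = 0.036 × (41.5452 − 26.2869) = 0.036 × 15.2583 = 0.5493 W/m².
Total ΔF = 2.2877 + 0.5493 = 2.8370 W/m².
ΔT = λ ΔF = 0.70 × 2.84 = 1.9880 K.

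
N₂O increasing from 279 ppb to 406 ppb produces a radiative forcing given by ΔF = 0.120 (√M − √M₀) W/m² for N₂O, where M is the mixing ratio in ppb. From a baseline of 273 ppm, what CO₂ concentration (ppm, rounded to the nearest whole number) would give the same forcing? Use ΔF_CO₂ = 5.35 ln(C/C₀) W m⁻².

C ≈ 295 ppm

N₂O forcing: 0.120 × (√406 − √279) = 0.120 × (20.1494 − 16.7033) = 0.120 × 3.4461 = 0.41353 W/m².
Set 5.35 ln(C/273) = 0.41353: ln(C/273) = 0.41353/5.35 = 0.07730, so C = 273 × e^0.07730 = 273 × 1.08037 = 294.94 ppm.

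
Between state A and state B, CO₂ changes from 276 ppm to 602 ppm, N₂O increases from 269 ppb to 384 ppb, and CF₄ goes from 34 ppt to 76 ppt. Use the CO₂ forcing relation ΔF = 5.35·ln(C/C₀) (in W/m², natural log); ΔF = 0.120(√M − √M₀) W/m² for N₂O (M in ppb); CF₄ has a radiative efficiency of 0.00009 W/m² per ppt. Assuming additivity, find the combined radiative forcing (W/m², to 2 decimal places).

ΔF = 4.56 W/m²

CO₂: 5.35 × ln(602/276) = 5.35 × ln(2.18116) = 5.35 × 0.77986 = 4.1723 W/m².
N₂O: 0.120 × (√384 − √269) = 0.120 × (19.5959 − 16.4012) = 0.120 × 3.1947 = 0.3834 W/m².
CF₄: ΔF = 0.00009 × (76 − 34) = 0.00009 × 42 = 0.0038 W/m².
Total ΔF = 4.1723 + 0.3834 + 0.0038 = 4.5595 W/m².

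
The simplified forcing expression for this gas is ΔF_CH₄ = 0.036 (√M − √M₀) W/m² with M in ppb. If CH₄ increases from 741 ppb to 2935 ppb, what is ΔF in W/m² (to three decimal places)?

ΔF = 0.970 W/m²

CH₄: 0.036 × (√2935 − √741) = 0.036 × (54.1756 − 27.2213) = 0.036 × 26.9543 = 0.9704 W/m².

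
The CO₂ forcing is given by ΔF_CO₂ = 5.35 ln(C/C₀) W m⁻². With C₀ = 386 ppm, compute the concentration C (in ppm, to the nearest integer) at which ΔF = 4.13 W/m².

Set 5.35 ln(C/386) = 4.13, so ln(C/386) = 4.13/5.35 = 0.77196.
Then C/386 = e^0.77196 = 2.16400, giving C = 386 × 2.16400 = 835.30 ppm.

C ≈ 835 ppm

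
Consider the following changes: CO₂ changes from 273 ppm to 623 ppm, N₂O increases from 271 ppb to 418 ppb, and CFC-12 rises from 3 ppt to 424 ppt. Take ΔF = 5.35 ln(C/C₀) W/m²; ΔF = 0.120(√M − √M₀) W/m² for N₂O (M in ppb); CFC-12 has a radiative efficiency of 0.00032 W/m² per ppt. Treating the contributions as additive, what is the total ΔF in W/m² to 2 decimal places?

ΔF = 5.03 W/m²

CO₂: 5.35 × ln(623/273) = 5.35 × ln(2.28205) = 5.35 × 0.82507 = 4.4141 W/m².
N₂O: 0.120 × (√418 − √271) = 0.120 × (20.4450 − 16.4621) = 0.120 × 3.9829 = 0.4779 W/m².
CFC-12: ΔF = 0.00032 × (424 − 3) = 0.00032 × 421 = 0.1347 W/m².
Total ΔF = 4.4141 + 0.4779 + 0.1347 = 5.0267 W/m².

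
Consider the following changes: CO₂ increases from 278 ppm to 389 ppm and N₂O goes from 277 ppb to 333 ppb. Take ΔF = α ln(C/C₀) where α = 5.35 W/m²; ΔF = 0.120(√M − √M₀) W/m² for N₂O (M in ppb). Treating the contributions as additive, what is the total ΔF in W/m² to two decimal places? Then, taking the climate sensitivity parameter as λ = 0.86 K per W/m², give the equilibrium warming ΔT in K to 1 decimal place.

ΔF = 1.99 W/m²; ΔT = 1.7 K

CO₂: 5.35 × ln(389/278) = 5.35 × ln(1.39928) = 5.35 × 0.33596 = 1.7974 W/m².
N₂O: 0.120 × (√333 − √277) = 0.120 × (18.2483 − 16.6433) = 0.120 × 1.6050 = 0.1926 W/m².
Total ΔF = 1.7974 + 0.1926 = 1.9900 W/m².
ΔT = λ ΔF = 0.86 × 1.99 = 1.7114 K.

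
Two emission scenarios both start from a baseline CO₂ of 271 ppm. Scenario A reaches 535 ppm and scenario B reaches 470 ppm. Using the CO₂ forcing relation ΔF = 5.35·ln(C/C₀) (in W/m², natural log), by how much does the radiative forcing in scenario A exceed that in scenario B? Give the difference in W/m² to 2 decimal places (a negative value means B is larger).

ΔF_A − ΔF_B = 0.69 W/m²

ΔF_A = 5.35 ln(535/271) = 5.35 × 0.68015 = 3.6388 W/m².
ΔF_B = 5.35 ln(470/271) = 5.35 × 0.55061 = 2.9458 W/m².
Difference: 3.6388 − 2.9458 = 0.6930 W/m².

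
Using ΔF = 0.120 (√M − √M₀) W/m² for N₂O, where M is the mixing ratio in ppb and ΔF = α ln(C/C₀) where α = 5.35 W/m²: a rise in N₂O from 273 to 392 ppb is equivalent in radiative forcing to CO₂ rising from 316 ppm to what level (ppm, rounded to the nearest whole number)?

N₂O forcing: 0.120 × (√392 − √273) = 0.120 × (19.7990 − 16.5227) = 0.120 × 3.2763 = 0.39316 W/m².
Set 5.35 ln(C/316) = 0.39316: ln(C/316) = 0.39316/5.35 = 0.07349, so C = 316 × e^0.07349 = 316 × 1.07626 = 340.10 ppm.

C ≈ 340 ppm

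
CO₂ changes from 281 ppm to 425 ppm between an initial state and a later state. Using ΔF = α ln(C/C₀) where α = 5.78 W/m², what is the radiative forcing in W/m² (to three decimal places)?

CO₂ absorption bands are partially saturated, so forcing scales with the logarithm of the concentration ratio.
CO₂: 5.78 × ln(425/281) = 5.78 × ln(1.51246) = 5.78 × 0.41374 = 2.3914 W/m².

ΔF = 2.391 W/m²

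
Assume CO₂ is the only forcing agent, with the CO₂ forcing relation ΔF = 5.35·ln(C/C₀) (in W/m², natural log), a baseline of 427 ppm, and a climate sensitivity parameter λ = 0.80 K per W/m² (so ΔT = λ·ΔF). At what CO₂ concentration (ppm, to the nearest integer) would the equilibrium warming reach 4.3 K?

C ≈ 1166 ppm

Required forcing: ΔF = ΔT/λ = 4.3/0.80 = 5.3750 W/m².
Then ln(C/427) = ΔF/5.35 = 5.3750/5.35 = 1.00467.
So C = 427 × e^1.00467 = 427 × 2.73101 = 1166.14 ppm.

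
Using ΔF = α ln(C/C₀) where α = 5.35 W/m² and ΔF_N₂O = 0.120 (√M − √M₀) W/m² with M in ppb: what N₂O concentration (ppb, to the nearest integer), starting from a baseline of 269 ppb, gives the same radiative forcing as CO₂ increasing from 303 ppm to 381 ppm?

M ≈ 708 ppb

CO₂ forcing: 5.35 × ln(381/303) = 5.35 × 0.229067 = 1.22551 W/m².
Set 0.120(√M − √269) = 1.22551: √M = 1.22551/0.120 + √269 = 10.2126 + 16.4012 = 26.6138.
M = (26.6138)² = 708.29 ppb.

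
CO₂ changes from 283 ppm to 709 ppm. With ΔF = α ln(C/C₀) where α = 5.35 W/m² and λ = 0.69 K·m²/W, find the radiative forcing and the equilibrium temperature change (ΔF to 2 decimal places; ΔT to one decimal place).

CO₂: 5.35 × ln(709/283) = 5.35 × ln(2.50530) = 5.35 × 0.91841 = 4.9135 W/m².
ΔT = λ ΔF = 0.69 × 4.91 = 3.3879 K.

ΔF = 4.91 W/m²; ΔT = 3.4 K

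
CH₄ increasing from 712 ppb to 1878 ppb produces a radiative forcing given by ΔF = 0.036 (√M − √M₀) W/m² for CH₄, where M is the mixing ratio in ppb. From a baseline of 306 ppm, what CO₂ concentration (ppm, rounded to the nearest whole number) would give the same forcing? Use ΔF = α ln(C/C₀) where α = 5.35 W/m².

CH₄ forcing: 0.036 × (√1878 − √712) = 0.036 × (43.3359 − 26.6833) = 0.036 × 16.6526 = 0.59949 W/m².
Set 5.35 ln(C/306) = 0.59949: ln(C/306) = 0.59949/5.35 = 0.11205, so C = 306 × e^0.11205 = 306 × 1.11857 = 342.28 ppm.

C ≈ 342 ppm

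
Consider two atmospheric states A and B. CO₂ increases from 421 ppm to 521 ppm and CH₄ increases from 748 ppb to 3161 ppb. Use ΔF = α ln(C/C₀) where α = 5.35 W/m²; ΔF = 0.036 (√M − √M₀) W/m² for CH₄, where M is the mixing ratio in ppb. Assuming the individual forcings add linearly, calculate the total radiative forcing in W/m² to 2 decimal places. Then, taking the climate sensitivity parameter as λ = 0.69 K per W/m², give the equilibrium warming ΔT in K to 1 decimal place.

ΔF = 2.18 W/m²; ΔT = 1.5 K

CO₂: 5.35 × ln(521/421) = 5.35 × ln(1.23753) = 5.35 × 0.21312 = 1.1402 W/m².
CH₄: 0.036 × (√3161 − √748) = 0.036 × (56.2228 − 27.3496) = 0.036 × 28.8732 = 1.0394 W/m².
Total ΔF = 1.1402 + 1.0394 = 2.1796 W/m².
ΔT = λ ΔF = 0.69 × 2.18 = 1.5042 K.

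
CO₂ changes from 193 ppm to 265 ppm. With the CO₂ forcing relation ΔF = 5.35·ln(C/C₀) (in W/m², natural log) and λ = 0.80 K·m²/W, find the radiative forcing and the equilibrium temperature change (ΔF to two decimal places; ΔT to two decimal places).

CO₂: 5.35 × ln(265/193) = 5.35 × ln(1.37306) = 5.35 × 0.31704 = 1.6962 W/m².
ΔT = λ ΔF = 0.80 × 1.70 = 1.3600 K.

ΔF = 1.70 W/m²; ΔT = 1.36 K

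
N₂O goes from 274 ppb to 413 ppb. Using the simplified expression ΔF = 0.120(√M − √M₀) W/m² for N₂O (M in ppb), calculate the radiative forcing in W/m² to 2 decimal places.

N₂O: 0.120 × (√413 − √274) = 0.120 × (20.3224 − 16.5529) = 0.120 × 3.7695 = 0.4523 W/m².

ΔF = 0.45 W/m²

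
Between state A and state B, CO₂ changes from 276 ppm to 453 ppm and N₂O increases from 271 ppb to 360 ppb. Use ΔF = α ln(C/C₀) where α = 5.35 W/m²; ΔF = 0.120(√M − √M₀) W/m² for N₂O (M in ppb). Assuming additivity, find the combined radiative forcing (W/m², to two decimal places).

ΔF = 2.95 W/m²

CO₂: 5.35 × ln(453/276) = 5.35 × ln(1.64130) = 5.35 × 0.49549 = 2.6509 W/m².
N₂O: 0.120 × (√360 − √271) = 0.120 × (18.9737 − 16.4621) = 0.120 × 2.5116 = 0.3014 W/m².
Total ΔF = 2.6509 + 0.3014 = 2.9523 W/m².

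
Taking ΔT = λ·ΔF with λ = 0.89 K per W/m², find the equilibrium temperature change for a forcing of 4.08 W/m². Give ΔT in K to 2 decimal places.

ΔT = λ ΔF = 0.89 × 4.08 = 3.6312 K.

ΔT = 3.63 K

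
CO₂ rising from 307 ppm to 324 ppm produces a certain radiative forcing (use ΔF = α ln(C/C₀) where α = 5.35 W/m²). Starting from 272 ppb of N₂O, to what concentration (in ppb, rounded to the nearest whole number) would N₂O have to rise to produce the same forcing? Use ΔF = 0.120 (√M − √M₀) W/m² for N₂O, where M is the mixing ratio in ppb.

M ≈ 357 ppb

CO₂ forcing: 5.35 × ln(324/307) = 5.35 × 0.053896 = 0.28834 W/m².
Set 0.120(√M − √272) = 0.28834: √M = 0.28834/0.120 + √272 = 2.4028 + 16.4924 = 18.8952.
M = (18.8952)² = 357.03 ppb.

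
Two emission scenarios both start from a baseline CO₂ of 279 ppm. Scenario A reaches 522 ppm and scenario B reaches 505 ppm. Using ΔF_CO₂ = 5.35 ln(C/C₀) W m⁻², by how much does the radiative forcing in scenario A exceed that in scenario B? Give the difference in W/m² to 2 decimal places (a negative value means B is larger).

ΔF_A − ΔF_B = 0.18 W/m²

ΔF_A = 5.35 ln(522/279) = 5.35 × 0.62646 = 3.3516 W/m².
ΔF_B = 5.35 ln(505/279) = 5.35 × 0.59335 = 3.1744 W/m².
Difference: 3.3516 − 3.1744 = 0.1772 W/m².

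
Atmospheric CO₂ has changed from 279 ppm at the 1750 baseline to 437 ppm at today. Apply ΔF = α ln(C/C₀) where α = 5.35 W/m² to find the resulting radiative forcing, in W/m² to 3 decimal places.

ΔF = 2.401 W/m²

CO₂: 5.35 × ln(437/279) = 5.35 × ln(1.56631) = 5.35 × 0.44872 = 2.4007 W/m².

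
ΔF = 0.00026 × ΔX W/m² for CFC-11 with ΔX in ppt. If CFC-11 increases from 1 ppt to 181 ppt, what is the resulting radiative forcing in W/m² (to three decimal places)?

ΔF = 0.047 W/m²

CFC-11: ΔF = 0.00026 × (181 − 1) = 0.00026 × 180 = 0.0468 W/m².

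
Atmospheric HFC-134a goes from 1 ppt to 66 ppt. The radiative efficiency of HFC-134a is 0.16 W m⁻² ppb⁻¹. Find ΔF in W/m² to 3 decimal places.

HFC-134a: Δ = 66 − 1 = 65 ppt = 0.065 ppb; ΔF = 0.16 × 0.065 = 0.0104 W/m².

ΔF = 0.010 W/m²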